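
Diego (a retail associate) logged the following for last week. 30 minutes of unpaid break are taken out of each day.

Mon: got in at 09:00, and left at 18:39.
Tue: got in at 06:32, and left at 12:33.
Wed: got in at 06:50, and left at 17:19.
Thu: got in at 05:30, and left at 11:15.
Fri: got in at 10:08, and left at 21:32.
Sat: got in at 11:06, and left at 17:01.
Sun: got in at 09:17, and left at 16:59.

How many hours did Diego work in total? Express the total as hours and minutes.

Mon: 09:00–18:39 = 9 h 39 min; less 30 min break → 9 h 9 min
Tue: 06:32–12:33 = 6 h 1 min; less 30 min break → 5 h 31 min
Wed: 06:50–17:19 = 10 h 29 min; less 30 min break → 9 h 59 min
Thu: 05:30–11:15 = 5 h 45 min; less 30 min break → 5 h 15 min
Fri: 10:08–21:32 = 11 h 24 min; less 30 min break → 10 h 54 min
Sat: 11:06–17:01 = 5 h 55 min; less 30 min break → 5 h 25 min
Sun: 09:17–16:59 = 7 h 42 min; less 30 min break → 7 h 12 min
Total: 9 h 9 min + 5 h 31 min + 9 h 59 min + 5 h 15 min + 10 h 54 min + 5 h 25 min + 7 h 12 min = 53 h 25 min.

53 h 25 min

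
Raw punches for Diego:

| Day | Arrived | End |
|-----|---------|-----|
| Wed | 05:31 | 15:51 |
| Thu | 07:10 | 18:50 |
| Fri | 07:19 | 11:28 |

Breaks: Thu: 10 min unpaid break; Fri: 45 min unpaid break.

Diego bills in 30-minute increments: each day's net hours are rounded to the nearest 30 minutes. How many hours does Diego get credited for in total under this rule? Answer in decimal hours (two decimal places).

25.50 hours

Wed: 05:31–15:51 = 10 h 20 min → rounds to 10 h 30 min
Thu: 07:10–18:50 = 11 h 40 min − 10 min = 11 h 30 min → rounds to 11 h 30 min
Fri: 07:19–11:28 = 4 h 9 min − 45 min = 3 h 24 min → rounds to 3 h 30 min
Total credited: 25 h 30 min.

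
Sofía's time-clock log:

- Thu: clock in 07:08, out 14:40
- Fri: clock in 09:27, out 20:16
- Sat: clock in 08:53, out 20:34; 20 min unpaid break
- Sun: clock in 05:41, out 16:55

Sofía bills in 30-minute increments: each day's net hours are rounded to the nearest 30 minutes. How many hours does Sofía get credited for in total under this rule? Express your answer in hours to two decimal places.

41.00 hours

Thu: 07:08–14:40 = 7 h 32 min → rounds to 7 h 30 min
Fri: 09:27–20:16 = 10 h 49 min → rounds to 11 h 0 min
Sat: 08:53–20:34 = 11 h 41 min − 20 min = 11 h 21 min → rounds to 11 h 30 min
Sun: 05:41–16:55 = 11 h 14 min → rounds to 11 h 0 min
Total credited: 41 h 0 min.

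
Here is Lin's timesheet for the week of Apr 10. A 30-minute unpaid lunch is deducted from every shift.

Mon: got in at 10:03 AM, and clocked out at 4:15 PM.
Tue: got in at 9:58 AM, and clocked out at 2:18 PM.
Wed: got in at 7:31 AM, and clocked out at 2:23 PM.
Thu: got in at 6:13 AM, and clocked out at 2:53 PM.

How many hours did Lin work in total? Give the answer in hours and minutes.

24 h 4 min

Mon: 10:03 AM–4:15 PM = 6 h 12 min; less 30 min break → 5 h 42 min
Tue: 9:58 AM–2:18 PM = 4 h 20 min; less 30 min break → 3 h 50 min
Wed: 7:31 AM–2:23 PM = 6 h 52 min; less 30 min break → 6 h 22 min
Thu: 6:13 AM–2:53 PM = 8 h 40 min; less 30 min break → 8 h 10 min
Total: 5 h 42 min + 3 h 50 min + 6 h 22 min + 8 h 10 min = 24 h 4 min.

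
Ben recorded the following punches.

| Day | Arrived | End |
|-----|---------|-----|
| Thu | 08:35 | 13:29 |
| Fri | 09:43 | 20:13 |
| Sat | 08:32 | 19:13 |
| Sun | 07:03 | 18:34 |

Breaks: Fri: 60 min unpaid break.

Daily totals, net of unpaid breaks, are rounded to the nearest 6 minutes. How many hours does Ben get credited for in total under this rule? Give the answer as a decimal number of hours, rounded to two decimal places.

Thu: 08:35–13:29 = 4 h 54 min → rounds to 4 h 54 min
Fri: 09:43–20:13 = 10 h 30 min − 60 min = 9 h 30 min → rounds to 9 h 30 min
Sat: 08:32–19:13 = 10 h 41 min → rounds to 10 h 42 min
Sun: 07:03–18:34 = 11 h 31 min → rounds to 11 h 30 min
Total credited: 36 h 36 min.

36.60 hours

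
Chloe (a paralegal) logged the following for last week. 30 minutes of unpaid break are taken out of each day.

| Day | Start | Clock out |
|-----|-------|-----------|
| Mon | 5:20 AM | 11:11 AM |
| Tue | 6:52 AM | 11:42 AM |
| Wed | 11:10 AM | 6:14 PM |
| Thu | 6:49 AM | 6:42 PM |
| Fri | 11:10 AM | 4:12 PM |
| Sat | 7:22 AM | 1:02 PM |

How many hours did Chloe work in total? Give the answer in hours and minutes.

37 h 20 min

Mon: 5:20 AM–11:11 AM = 5 h 51 min; less 30 min break → 5 h 21 min
Tue: 6:52 AM–11:42 AM = 4 h 50 min; less 30 min break → 4 h 20 min
Wed: 11:10 AM–6:14 PM = 7 h 4 min; less 30 min break → 6 h 34 min
Thu: 6:49 AM–6:42 PM = 11 h 53 min; less 30 min break → 11 h 23 min
Fri: 11:10 AM–4:12 PM = 5 h 2 min; less 30 min break → 4 h 32 min
Sat: 7:22 AM–1:02 PM = 5 h 40 min; less 30 min break → 5 h 10 min
Total: 5 h 21 min + 4 h 20 min + 6 h 34 min + 11 h 23 min + 4 h 32 min + 5 h 10 min = 37 h 20 min.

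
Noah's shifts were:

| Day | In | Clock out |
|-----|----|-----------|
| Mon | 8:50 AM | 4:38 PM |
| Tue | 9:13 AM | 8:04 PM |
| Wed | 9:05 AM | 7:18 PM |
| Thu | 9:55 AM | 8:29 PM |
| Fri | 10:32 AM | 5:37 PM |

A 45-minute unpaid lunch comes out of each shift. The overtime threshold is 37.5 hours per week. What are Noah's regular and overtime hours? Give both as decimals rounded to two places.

Regular 37.50 hours, overtime 5.27 hours

Mon: 8:50 AM–4:38 PM = 7 h 48 min; less 45 min break → 7 h 3 min
Tue: 9:13 AM–8:04 PM = 10 h 51 min; less 45 min break → 10 h 6 min
Wed: 9:05 AM–7:18 PM = 10 h 13 min; less 45 min break → 9 h 28 min
Thu: 9:55 AM–8:29 PM = 10 h 34 min; less 45 min break → 9 h 49 min
Fri: 10:32 AM–5:37 PM = 7 h 5 min; less 45 min break → 6 h 20 min
Total worked: 42 h 46 min = 42.77 h.
Threshold 37.5 h → overtime 5 h 16 min, regular 37 h 30 min.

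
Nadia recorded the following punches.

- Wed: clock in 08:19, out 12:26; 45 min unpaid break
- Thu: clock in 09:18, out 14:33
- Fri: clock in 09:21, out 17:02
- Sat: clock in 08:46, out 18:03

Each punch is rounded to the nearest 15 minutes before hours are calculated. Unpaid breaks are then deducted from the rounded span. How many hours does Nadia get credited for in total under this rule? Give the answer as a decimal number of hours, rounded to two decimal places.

Wed: in 08:19→08:15, out 12:26→12:30; 4 h 15 min − 45 min = 3 h 30 min
Thu: in 09:18→09:15, out 14:33→14:30; 5 h 15 min
Fri: in 09:21→09:15, out 17:02→17:00; 7 h 45 min
Sat: in 08:46→08:45, out 18:03→18:00; 9 h 15 min
Total credited: 25 h 45 min.

25.75 hours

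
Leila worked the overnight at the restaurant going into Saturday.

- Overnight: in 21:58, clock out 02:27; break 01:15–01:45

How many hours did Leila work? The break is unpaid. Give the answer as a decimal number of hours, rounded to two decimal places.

3.98 hours

Overnight: 21:58 → midnight = 2 h 2 min; midnight → 02:27 = 2 h 27 min; span 4 h 29 min; less 30 min break → 3 h 59 min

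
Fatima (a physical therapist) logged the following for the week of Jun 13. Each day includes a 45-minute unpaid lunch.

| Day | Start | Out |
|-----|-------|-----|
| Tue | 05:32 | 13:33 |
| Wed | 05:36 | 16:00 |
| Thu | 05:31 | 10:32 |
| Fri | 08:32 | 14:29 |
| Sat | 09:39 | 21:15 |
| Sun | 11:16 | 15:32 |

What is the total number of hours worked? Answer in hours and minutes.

40 h 45 min

Tue: 05:32–13:33 = 8 h 1 min; less 45 min break → 7 h 16 min
Wed: 05:36–16:00 = 10 h 24 min; less 45 min break → 9 h 39 min
Thu: 05:31–10:32 = 5 h 1 min; less 45 min break → 4 h 16 min
Fri: 08:32–14:29 = 5 h 57 min; less 45 min break → 5 h 12 min
Sat: 09:39–21:15 = 11 h 36 min; less 45 min break → 10 h 51 min
Sun: 11:16–15:32 = 4 h 16 min; less 45 min break → 3 h 31 min
Total: 7 h 16 min + 9 h 39 min + 4 h 16 min + 5 h 12 min + 10 h 51 min + 3 h 31 min = 40 h 45 min.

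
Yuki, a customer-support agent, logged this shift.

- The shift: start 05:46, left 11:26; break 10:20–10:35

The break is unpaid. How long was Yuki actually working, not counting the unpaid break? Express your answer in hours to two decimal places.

5.42 hours

The shift: 05:46–11:26 = 5 h 40 min; less 15 min break → 5 h 25 min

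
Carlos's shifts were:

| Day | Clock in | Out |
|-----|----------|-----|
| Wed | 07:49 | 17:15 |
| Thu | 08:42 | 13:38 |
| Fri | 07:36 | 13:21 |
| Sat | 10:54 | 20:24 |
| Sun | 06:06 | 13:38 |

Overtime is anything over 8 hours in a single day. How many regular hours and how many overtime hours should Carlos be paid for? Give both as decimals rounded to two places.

Regular 34.22 hours, overtime 2.93 hours

Wed: 07:49–17:15 = 9 h 26 min
Thu: 08:42–13:38 = 4 h 56 min
Fri: 07:36–13:21 = 5 h 45 min
Sat: 10:54–20:24 = 9 h 30 min
Sun: 06:06–13:38 = 7 h 32 min
Wed reg 8 h 0 min / OT 1 h 26 min; Thu reg 4 h 56 min / OT 0 h 0 min; Fri reg 5 h 45 min / OT 0 h 0 min; Sat reg 8 h 0 min / OT 1 h 30 min; Sun reg 7 h 32 min / OT 0 h 0 min.
Totals: regular 34 h 13 min, overtime 2 h 56 min.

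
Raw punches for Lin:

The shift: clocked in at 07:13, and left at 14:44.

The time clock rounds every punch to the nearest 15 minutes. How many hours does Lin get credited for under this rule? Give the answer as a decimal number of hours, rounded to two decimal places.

7.50 hours

The shift: in 07:13→07:15, out 14:44→14:45; 7 h 30 min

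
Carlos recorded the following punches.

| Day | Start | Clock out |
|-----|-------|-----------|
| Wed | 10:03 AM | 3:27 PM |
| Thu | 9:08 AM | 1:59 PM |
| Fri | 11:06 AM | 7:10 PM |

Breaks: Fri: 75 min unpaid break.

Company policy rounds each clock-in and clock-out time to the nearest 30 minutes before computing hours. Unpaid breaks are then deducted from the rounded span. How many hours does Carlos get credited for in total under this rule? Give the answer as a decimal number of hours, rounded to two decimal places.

17.25 hours

Wed: in 10:03 AM→10:00 AM, out 3:27 PM→3:30 PM; 5 h 30 min
Thu: in 9:08 AM→9:00 AM, out 1:59 PM→2:00 PM; 5 h 0 min
Fri: in 11:06 AM→11:00 AM, out 7:10 PM→7:00 PM; 8 h 0 min − 75 min = 6 h 45 min
Total credited: 17 h 15 min.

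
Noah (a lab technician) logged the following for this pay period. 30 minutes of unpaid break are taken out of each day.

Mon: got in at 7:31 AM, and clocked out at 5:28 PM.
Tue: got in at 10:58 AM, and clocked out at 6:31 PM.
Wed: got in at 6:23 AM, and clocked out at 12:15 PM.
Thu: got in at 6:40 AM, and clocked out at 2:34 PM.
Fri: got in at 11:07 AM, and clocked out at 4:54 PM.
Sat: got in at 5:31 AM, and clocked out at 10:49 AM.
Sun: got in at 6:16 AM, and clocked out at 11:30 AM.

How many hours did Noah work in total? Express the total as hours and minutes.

44 h 5 min

Mon: 7:31 AM–5:28 PM = 9 h 57 min; less 30 min break → 9 h 27 min
Tue: 10:58 AM–6:31 PM = 7 h 33 min; less 30 min break → 7 h 3 min
Wed: 6:23 AM–12:15 PM = 5 h 52 min; less 30 min break → 5 h 22 min
Thu: 6:40 AM–2:34 PM = 7 h 54 min; less 30 min break → 7 h 24 min
Fri: 11:07 AM–4:54 PM = 5 h 47 min; less 30 min break → 5 h 17 min
Sat: 5:31 AM–10:49 AM = 5 h 18 min; less 30 min break → 4 h 48 min
Sun: 6:16 AM–11:30 AM = 5 h 14 min; less 30 min break → 4 h 44 min
Total: 9 h 27 min + 7 h 3 min + 5 h 22 min + 7 h 24 min + 5 h 17 min + 4 h 48 min + 4 h 44 min = 44 h 5 min.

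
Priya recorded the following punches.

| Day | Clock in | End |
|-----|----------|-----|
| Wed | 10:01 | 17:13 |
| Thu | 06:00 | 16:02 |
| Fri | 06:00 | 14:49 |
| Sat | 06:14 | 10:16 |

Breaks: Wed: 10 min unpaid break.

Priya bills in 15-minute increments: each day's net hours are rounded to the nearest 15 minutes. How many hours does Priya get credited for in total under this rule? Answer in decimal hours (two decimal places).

Wed: 10:01–17:13 = 7 h 12 min − 10 min = 7 h 2 min → rounds to 7 h 0 min
Thu: 06:00–16:02 = 10 h 2 min → rounds to 10 h 0 min
Fri: 06:00–14:49 = 8 h 49 min → rounds to 8 h 45 min
Sat: 06:14–10:16 = 4 h 2 min → rounds to 4 h 0 min
Total credited: 29 h 45 min.

29.75 hours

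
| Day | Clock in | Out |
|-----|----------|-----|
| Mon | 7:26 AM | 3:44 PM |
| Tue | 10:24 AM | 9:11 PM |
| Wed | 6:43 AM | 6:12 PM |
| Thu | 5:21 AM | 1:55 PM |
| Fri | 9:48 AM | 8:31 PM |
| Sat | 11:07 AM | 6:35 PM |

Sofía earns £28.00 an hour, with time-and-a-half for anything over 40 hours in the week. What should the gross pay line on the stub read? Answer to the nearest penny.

Mon: 7:26 AM–3:44 PM = 8 h 18 min
Tue: 10:24 AM–9:11 PM = 10 h 47 min
Wed: 6:43 AM–6:12 PM = 11 h 29 min
Thu: 5:21 AM–1:55 PM = 8 h 34 min
Fri: 9:48 AM–8:31 PM = 10 h 43 min
Sat: 11:07 AM–6:35 PM = 7 h 28 min
Total worked: 57 h 19 min = 3439 min.
Regular 40 h 0 min = 2400 min at £28.00/h; overtime 17 h 19 min = 1039 min at £42.00/h.
Pay = (2400 × £28.00 + 1039 × £42.00) ÷ 60 = £1847.30.

£1847.30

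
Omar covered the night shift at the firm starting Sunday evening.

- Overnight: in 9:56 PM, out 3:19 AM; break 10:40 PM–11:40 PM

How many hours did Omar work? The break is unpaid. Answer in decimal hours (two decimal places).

4.38 hours

Overnight: 9:56 PM → midnight = 2 h 4 min; midnight → 3:19 AM = 3 h 19 min; span 5 h 23 min; less 60 min break → 4 h 23 min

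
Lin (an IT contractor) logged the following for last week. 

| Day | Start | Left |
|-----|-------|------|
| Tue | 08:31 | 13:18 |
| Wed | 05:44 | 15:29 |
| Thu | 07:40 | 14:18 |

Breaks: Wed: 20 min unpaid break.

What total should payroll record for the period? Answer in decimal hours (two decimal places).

20.83 hours

Tue: 08:31–13:18 = 4 h 47 min
Wed: 05:44–15:29 = 9 h 45 min; less 20 min break → 9 h 25 min
Thu: 07:40–14:18 = 6 h 38 min
Total: 4 h 47 min + 9 h 25 min + 6 h 38 min = 20 h 50 min.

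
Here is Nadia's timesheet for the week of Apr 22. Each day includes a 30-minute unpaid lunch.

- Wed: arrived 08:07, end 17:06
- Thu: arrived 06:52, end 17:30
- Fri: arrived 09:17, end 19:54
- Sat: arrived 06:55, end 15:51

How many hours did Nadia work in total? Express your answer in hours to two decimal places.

37.17 hours

Wed: 08:07–17:06 = 8 h 59 min; less 30 min break → 8 h 29 min
Thu: 06:52–17:30 = 10 h 38 min; less 30 min break → 10 h 8 min
Fri: 09:17–19:54 = 10 h 37 min; less 30 min break → 10 h 7 min
Sat: 06:55–15:51 = 8 h 56 min; less 30 min break → 8 h 26 min
Total: 8 h 29 min + 10 h 8 min + 10 h 7 min + 8 h 26 min = 37 h 10 min.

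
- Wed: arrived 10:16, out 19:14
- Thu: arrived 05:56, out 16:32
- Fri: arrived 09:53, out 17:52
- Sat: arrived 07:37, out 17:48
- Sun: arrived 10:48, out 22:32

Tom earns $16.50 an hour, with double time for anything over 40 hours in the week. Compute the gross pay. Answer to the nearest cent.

Wed: 10:16–19:14 = 8 h 58 min
Thu: 05:56–16:32 = 10 h 36 min
Fri: 09:53–17:52 = 7 h 59 min
Sat: 07:37–17:48 = 10 h 11 min
Sun: 10:48–22:32 = 11 h 44 min
Total worked: 49 h 28 min = 2968 min.
Regular 40 h 0 min = 2400 min at $16.50/h; overtime 9 h 28 min = 568 min at $33.00/h.
Pay = (2400 × $16.50 + 568 × $33.00) ÷ 60 = $972.40.

$972.40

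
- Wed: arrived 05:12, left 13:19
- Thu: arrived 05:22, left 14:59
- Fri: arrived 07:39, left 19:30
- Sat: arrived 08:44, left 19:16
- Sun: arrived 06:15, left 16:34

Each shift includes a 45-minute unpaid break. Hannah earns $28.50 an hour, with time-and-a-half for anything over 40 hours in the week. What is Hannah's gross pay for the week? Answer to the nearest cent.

$1425.71

Wed: 05:12–13:19 = 8 h 7 min; less 45 min break → 7 h 22 min
Thu: 05:22–14:59 = 9 h 37 min; less 45 min break → 8 h 52 min
Fri: 07:39–19:30 = 11 h 51 min; less 45 min break → 11 h 6 min
Sat: 08:44–19:16 = 10 h 32 min; less 45 min break → 9 h 47 min
Sun: 06:15–16:34 = 10 h 19 min; less 45 min break → 9 h 34 min
Total worked: 46 h 41 min = 2801 min.
Regular 40 h 0 min = 2400 min at $28.50/h; overtime 6 h 41 min = 401 min at $42.75/h.
Pay = (2400 × $28.50 + 401 × $42.75) ÷ 60 = $1425.71.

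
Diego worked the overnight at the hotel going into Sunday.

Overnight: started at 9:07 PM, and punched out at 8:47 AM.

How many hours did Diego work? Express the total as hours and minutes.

Overnight: 9:07 PM → midnight = 2 h 53 min; midnight → 8:47 AM = 8 h 47 min; span 11 h 40 min

11 h 40 min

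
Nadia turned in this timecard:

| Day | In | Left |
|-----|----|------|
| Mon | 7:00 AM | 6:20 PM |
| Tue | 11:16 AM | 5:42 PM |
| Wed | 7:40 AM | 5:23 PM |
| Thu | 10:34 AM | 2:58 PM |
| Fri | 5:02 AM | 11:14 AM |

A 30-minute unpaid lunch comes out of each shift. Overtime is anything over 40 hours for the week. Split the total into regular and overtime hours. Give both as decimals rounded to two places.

Regular 35.58 hours, overtime 0.00 hours

Mon: 7:00 AM–6:20 PM = 11 h 20 min; less 30 min break → 10 h 50 min
Tue: 11:16 AM–5:42 PM = 6 h 26 min; less 30 min break → 5 h 56 min
Wed: 7:40 AM–5:23 PM = 9 h 43 min; less 30 min break → 9 h 13 min
Thu: 10:34 AM–2:58 PM = 4 h 24 min; less 30 min break → 3 h 54 min
Fri: 5:02 AM–11:14 AM = 6 h 12 min; less 30 min break → 5 h 42 min
Total worked: 35 h 35 min = 35.58 h.
Threshold 40 h → overtime 0 h 0 min, regular 35 h 35 min.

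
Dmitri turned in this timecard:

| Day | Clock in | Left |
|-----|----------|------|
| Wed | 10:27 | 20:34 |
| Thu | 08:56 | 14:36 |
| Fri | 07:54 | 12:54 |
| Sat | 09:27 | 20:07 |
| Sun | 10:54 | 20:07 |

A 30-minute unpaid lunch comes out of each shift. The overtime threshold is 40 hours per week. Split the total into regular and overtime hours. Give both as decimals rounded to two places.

Wed: 10:27–20:34 = 10 h 7 min; less 30 min break → 9 h 37 min
Thu: 08:56–14:36 = 5 h 40 min; less 30 min break → 5 h 10 min
Fri: 07:54–12:54 = 5 h 0 min; less 30 min break → 4 h 30 min
Sat: 09:27–20:07 = 10 h 40 min; less 30 min break → 10 h 10 min
Sun: 10:54–20:07 = 9 h 13 min; less 30 min break → 8 h 43 min
Total worked: 38 h 10 min = 38.17 h.
Threshold 40 h → overtime 0 h 0 min, regular 38 h 10 min.

Regular 38.17 hours, overtime 0.00 hours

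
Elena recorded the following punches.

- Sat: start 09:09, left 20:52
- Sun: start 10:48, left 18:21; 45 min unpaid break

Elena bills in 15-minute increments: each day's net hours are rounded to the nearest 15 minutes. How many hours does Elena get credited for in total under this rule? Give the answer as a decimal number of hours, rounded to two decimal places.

18.50 hours

Sat: 09:09–20:52 = 11 h 43 min → rounds to 11 h 45 min
Sun: 10:48–18:21 = 7 h 33 min − 45 min = 6 h 48 min → rounds to 6 h 45 min
Total credited: 18 h 30 min.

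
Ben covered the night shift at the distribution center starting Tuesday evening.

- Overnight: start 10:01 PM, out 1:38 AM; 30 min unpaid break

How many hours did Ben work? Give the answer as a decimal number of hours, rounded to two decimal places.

3.12 hours

Overnight: 10:01 PM → midnight = 1 h 59 min; midnight → 1:38 AM = 1 h 38 min; span 3 h 37 min; less 30 min break → 3 h 7 min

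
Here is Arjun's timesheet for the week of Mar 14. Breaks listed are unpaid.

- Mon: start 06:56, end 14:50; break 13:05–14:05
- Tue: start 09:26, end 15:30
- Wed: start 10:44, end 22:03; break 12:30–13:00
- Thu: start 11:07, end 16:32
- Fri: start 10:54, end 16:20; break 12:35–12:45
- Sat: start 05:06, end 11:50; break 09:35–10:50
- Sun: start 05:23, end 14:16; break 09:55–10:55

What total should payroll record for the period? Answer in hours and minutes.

47 h 50 min

Mon: 06:56–14:50 = 7 h 54 min; less 60 min break → 6 h 54 min
Tue: 09:26–15:30 = 6 h 4 min
Wed: 10:44–22:03 = 11 h 19 min; less 30 min break → 10 h 49 min
Thu: 11:07–16:32 = 5 h 25 min
Fri: 10:54–16:20 = 5 h 26 min; less 10 min break → 5 h 16 min
Sat: 05:06–11:50 = 6 h 44 min; less 75 min break → 5 h 29 min
Sun: 05:23–14:16 = 8 h 53 min; less 60 min break → 7 h 53 min
Total: 6 h 54 min + 6 h 4 min + 10 h 49 min + 5 h 25 min + 5 h 16 min + 5 h 29 min + 7 h 53 min = 47 h 50 min.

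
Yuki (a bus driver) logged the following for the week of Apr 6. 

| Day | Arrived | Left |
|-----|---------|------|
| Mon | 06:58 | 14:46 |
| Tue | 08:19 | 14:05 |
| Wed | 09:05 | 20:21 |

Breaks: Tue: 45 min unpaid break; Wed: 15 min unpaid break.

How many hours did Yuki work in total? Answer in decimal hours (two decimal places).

23.83 hours

Mon: 06:58–14:46 = 7 h 48 min
Tue: 08:19–14:05 = 5 h 46 min; less 45 min break → 5 h 1 min
Wed: 09:05–20:21 = 11 h 16 min; less 15 min break → 11 h 1 min
Total: 7 h 48 min + 5 h 1 min + 11 h 1 min = 23 h 50 min.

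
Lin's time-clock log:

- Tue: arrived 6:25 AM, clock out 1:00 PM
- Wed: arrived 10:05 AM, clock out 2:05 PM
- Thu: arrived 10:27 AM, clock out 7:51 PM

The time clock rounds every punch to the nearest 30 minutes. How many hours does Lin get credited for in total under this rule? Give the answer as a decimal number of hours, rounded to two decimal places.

20.00 hours

Tue: in 6:25 AM→6:30 AM, out 1:00 PM→1:00 PM; 6 h 30 min
Wed: in 10:05 AM→10:00 AM, out 2:05 PM→2:00 PM; 4 h 0 min
Thu: in 10:27 AM→10:30 AM, out 7:51 PM→8:00 PM; 9 h 30 min
Total credited: 20 h 0 min.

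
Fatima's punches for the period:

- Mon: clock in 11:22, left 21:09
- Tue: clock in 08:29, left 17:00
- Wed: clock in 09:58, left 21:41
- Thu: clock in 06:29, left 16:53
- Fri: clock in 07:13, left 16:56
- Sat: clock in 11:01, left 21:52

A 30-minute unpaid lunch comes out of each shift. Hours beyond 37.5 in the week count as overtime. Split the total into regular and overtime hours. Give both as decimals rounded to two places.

Mon: 11:22–21:09 = 9 h 47 min; less 30 min break → 9 h 17 min
Tue: 08:29–17:00 = 8 h 31 min; less 30 min break → 8 h 1 min
Wed: 09:58–21:41 = 11 h 43 min; less 30 min break → 11 h 13 min
Thu: 06:29–16:53 = 10 h 24 min; less 30 min break → 9 h 54 min
Fri: 07:13–16:56 = 9 h 43 min; less 30 min break → 9 h 13 min
Sat: 11:01–21:52 = 10 h 51 min; less 30 min break → 10 h 21 min
Total worked: 57 h 59 min = 57.98 h.
Threshold 37.5 h → overtime 20 h 29 min, regular 37 h 30 min.

Regular 37.50 hours, overtime 20.48 hours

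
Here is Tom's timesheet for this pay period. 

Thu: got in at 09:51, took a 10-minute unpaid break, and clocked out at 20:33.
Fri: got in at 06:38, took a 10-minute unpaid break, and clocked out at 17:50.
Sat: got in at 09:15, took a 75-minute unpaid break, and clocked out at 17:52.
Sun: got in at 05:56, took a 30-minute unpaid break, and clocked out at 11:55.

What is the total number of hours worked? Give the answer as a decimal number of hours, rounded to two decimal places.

34.42 hours

Thu: 09:51–20:33 = 10 h 42 min; less 10 min break → 10 h 32 min
Fri: 06:38–17:50 = 11 h 12 min; less 10 min break → 11 h 2 min
Sat: 09:15–17:52 = 8 h 37 min; less 75 min break → 7 h 22 min
Sun: 05:56–11:55 = 5 h 59 min; less 30 min break → 5 h 29 min
Total: 10 h 32 min + 11 h 2 min + 7 h 22 min + 5 h 29 min = 34 h 25 min.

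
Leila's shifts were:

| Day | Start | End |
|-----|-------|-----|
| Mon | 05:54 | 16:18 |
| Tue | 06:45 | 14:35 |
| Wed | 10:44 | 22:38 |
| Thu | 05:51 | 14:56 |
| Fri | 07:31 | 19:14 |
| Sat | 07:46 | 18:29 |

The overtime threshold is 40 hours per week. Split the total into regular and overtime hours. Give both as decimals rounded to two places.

Mon: 05:54–16:18 = 10 h 24 min
Tue: 06:45–14:35 = 7 h 50 min
Wed: 10:44–22:38 = 11 h 54 min
Thu: 05:51–14:56 = 9 h 5 min
Fri: 07:31–19:14 = 11 h 43 min
Sat: 07:46–18:29 = 10 h 43 min
Total worked: 61 h 39 min = 61.65 h.
Threshold 40 h → overtime 21 h 39 min, regular 40 h 0 min.

Regular 40.00 hours, overtime 21.65 hours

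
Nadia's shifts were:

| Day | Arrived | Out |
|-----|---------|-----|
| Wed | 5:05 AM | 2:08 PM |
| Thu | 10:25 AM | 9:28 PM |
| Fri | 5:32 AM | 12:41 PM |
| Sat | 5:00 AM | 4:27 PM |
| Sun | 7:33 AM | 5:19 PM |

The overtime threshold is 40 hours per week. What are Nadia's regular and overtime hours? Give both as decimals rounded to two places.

Regular 40.00 hours, overtime 8.47 hours

Wed: 5:05 AM–2:08 PM = 9 h 3 min
Thu: 10:25 AM–9:28 PM = 11 h 3 min
Fri: 5:32 AM–12:41 PM = 7 h 9 min
Sat: 5:00 AM–4:27 PM = 11 h 27 min
Sun: 7:33 AM–5:19 PM = 9 h 46 min
Total worked: 48 h 28 min = 48.47 h.
Threshold 40 h → overtime 8 h 28 min, regular 40 h 0 min.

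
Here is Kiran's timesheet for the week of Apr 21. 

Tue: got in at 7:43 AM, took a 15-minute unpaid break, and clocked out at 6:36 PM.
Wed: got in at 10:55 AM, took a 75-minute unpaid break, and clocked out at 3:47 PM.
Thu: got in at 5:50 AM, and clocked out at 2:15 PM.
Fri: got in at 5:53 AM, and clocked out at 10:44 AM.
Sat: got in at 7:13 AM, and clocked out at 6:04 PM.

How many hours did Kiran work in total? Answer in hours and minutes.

38 h 22 min

Tue: 7:43 AM–6:36 PM = 10 h 53 min; less 15 min break → 10 h 38 min
Wed: 10:55 AM–3:47 PM = 4 h 52 min; less 75 min break → 3 h 37 min
Thu: 5:50 AM–2:15 PM = 8 h 25 min
Fri: 5:53 AM–10:44 AM = 4 h 51 min
Sat: 7:13 AM–6:04 PM = 10 h 51 min
Total: 10 h 38 min + 3 h 37 min + 8 h 25 min + 4 h 51 min + 10 h 51 min = 38 h 22 min.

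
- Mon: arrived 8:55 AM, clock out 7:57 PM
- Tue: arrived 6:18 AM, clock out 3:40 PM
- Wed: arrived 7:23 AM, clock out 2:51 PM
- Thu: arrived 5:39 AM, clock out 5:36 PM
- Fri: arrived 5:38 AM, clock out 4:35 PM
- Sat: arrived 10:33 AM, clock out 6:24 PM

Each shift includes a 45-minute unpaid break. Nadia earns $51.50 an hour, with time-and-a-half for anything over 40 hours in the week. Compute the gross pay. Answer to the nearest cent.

Mon: 8:55 AM–7:57 PM = 11 h 2 min; less 45 min break → 10 h 17 min
Tue: 6:18 AM–3:40 PM = 9 h 22 min; less 45 min break → 8 h 37 min
Wed: 7:23 AM–2:51 PM = 7 h 28 min; less 45 min break → 6 h 43 min
Thu: 5:39 AM–5:36 PM = 11 h 57 min; less 45 min break → 11 h 12 min
Fri: 5:38 AM–4:35 PM = 10 h 57 min; less 45 min break → 10 h 12 min
Sat: 10:33 AM–6:24 PM = 7 h 51 min; less 45 min break → 7 h 6 min
Total worked: 54 h 7 min = 3247 min.
Regular 40 h 0 min = 2400 min at $51.50/h; overtime 14 h 7 min = 847 min at $77.25/h.
Pay = (2400 × $51.50 + 847 × $77.25) ÷ 60 = $3150.51.

$3150.51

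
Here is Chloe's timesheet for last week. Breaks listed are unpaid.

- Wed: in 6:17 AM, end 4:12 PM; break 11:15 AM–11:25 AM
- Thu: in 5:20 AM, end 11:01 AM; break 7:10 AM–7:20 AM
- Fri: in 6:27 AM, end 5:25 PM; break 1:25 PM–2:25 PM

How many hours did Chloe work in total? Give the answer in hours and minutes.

25 h 14 min

Wed: 6:17 AM–4:12 PM = 9 h 55 min; less 10 min break → 9 h 45 min
Thu: 5:20 AM–11:01 AM = 5 h 41 min; less 10 min break → 5 h 31 min
Fri: 6:27 AM–5:25 PM = 10 h 58 min; less 60 min break → 9 h 58 min
Total: 9 h 45 min + 5 h 31 min + 9 h 58 min = 25 h 14 min.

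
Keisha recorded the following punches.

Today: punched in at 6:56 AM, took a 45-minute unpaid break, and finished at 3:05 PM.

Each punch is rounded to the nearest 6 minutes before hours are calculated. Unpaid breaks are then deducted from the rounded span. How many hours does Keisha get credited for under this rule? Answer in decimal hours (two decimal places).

7.45 hours

Today: in 6:56 AM→6:54 AM, out 3:05 PM→3:06 PM; 8 h 12 min − 45 min = 7 h 27 min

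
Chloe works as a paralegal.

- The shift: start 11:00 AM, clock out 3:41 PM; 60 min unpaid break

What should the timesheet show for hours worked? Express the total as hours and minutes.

3 h 41 min

The shift: 11:00 AM–3:41 PM = 4 h 41 min; less 60 min break → 3 h 41 min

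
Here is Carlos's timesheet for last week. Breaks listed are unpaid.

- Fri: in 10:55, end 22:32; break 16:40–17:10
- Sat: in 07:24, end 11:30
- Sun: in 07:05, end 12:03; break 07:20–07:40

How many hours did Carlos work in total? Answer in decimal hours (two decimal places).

19.85 hours

Fri: 10:55–22:32 = 11 h 37 min; less 30 min break → 11 h 7 min
Sat: 07:24–11:30 = 4 h 6 min
Sun: 07:05–12:03 = 4 h 58 min; less 20 min break → 4 h 38 min
Total: 11 h 7 min + 4 h 6 min + 4 h 38 min = 19 h 51 min.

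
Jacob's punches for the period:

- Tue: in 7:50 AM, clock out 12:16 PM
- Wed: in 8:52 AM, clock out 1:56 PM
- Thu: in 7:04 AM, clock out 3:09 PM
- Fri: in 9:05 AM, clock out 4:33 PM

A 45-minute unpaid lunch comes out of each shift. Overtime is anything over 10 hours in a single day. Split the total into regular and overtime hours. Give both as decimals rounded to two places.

Regular 22.05 hours, overtime 0.00 hours

Tue: 7:50 AM–12:16 PM = 4 h 26 min; less 45 min break → 3 h 41 min
Wed: 8:52 AM–1:56 PM = 5 h 4 min; less 45 min break → 4 h 19 min
Thu: 7:04 AM–3:09 PM = 8 h 5 min; less 45 min break → 7 h 20 min
Fri: 9:05 AM–4:33 PM = 7 h 28 min; less 45 min break → 6 h 43 min
Tue reg 3 h 41 min / OT 0 h 0 min; Wed reg 4 h 19 min / OT 0 h 0 min; Thu reg 7 h 20 min / OT 0 h 0 min; Fri reg 6 h 43 min / OT 0 h 0 min.
Totals: regular 22 h 3 min, overtime 0 h 0 min.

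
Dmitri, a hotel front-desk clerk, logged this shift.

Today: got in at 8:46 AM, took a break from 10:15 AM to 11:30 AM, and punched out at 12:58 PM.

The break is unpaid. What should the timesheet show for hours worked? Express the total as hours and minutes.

2 h 57 min

Today: 8:46 AM–12:58 PM = 4 h 12 min; less 75 min break → 2 h 57 min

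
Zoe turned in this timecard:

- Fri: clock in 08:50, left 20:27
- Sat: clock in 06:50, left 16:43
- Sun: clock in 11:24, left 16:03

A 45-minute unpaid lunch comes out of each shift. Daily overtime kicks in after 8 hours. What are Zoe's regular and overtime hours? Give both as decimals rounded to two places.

Regular 19.90 hours, overtime 4.00 hours

Fri: 08:50–20:27 = 11 h 37 min; less 45 min break → 10 h 52 min
Sat: 06:50–16:43 = 9 h 53 min; less 45 min break → 9 h 8 min
Sun: 11:24–16:03 = 4 h 39 min; less 45 min break → 3 h 54 min
Fri reg 8 h 0 min / OT 2 h 52 min; Sat reg 8 h 0 min / OT 1 h 8 min; Sun reg 3 h 54 min / OT 0 h 0 min.
Totals: regular 19 h 54 min, overtime 4 h 0 min.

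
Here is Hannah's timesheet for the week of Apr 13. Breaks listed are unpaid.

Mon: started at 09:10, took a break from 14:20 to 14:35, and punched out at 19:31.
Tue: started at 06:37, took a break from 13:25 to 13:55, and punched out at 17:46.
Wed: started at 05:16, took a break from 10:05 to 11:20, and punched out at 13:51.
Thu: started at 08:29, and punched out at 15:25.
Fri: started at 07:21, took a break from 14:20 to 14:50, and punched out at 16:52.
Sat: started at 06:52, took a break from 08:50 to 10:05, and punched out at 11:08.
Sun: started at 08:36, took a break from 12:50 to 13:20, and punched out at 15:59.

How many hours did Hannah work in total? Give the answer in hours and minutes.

53 h 56 min

Mon: 09:10–19:31 = 10 h 21 min; less 15 min break → 10 h 6 min
Tue: 06:37–17:46 = 11 h 9 min; less 30 min break → 10 h 39 min
Wed: 05:16–13:51 = 8 h 35 min; less 75 min break → 7 h 20 min
Thu: 08:29–15:25 = 6 h 56 min
Fri: 07:21–16:52 = 9 h 31 min; less 30 min break → 9 h 1 min
Sat: 06:52–11:08 = 4 h 16 min; less 75 min break → 3 h 1 min
Sun: 08:36–15:59 = 7 h 23 min; less 30 min break → 6 h 53 min
Total: 10 h 6 min + 10 h 39 min + 7 h 20 min + 6 h 56 min + 9 h 1 min + 3 h 1 min + 6 h 53 min = 53 h 56 min.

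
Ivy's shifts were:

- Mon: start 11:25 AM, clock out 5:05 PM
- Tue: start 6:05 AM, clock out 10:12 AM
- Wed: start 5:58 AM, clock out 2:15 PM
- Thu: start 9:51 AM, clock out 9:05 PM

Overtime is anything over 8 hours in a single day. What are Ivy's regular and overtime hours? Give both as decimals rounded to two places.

Regular 25.78 hours, overtime 3.52 hours

Mon: 11:25 AM–5:05 PM = 5 h 40 min
Tue: 6:05 AM–10:12 AM = 4 h 7 min
Wed: 5:58 AM–2:15 PM = 8 h 17 min
Thu: 9:51 AM–9:05 PM = 11 h 14 min
Mon reg 5 h 40 min / OT 0 h 0 min; Tue reg 4 h 7 min / OT 0 h 0 min; Wed reg 8 h 0 min / OT 0 h 17 min; Thu reg 8 h 0 min / OT 3 h 14 min.
Totals: regular 25 h 47 min, overtime 3 h 31 min.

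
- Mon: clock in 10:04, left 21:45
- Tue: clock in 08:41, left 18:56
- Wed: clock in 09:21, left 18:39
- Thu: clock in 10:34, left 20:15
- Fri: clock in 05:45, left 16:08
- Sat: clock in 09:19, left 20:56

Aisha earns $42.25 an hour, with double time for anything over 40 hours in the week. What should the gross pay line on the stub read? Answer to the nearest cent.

Mon: 10:04–21:45 = 11 h 41 min
Tue: 08:41–18:56 = 10 h 15 min
Wed: 09:21–18:39 = 9 h 18 min
Thu: 10:34–20:15 = 9 h 41 min
Fri: 05:45–16:08 = 10 h 23 min
Sat: 09:19–20:56 = 11 h 37 min
Total worked: 62 h 55 min = 3775 min.
Regular 40 h 0 min = 2400 min at $42.25/h; overtime 22 h 55 min = 1375 min at $84.50/h.
Pay = (2400 × $42.25 + 1375 × $84.50) ÷ 60 = $3626.46.

$3626.46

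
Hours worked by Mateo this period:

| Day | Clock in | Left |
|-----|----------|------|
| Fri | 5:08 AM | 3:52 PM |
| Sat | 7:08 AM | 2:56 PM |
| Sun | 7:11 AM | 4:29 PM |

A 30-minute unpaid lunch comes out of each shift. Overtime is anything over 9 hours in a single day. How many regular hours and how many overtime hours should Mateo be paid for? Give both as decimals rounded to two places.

Regular 25.10 hours, overtime 1.23 hours

Fri: 5:08 AM–3:52 PM = 10 h 44 min; less 30 min break → 10 h 14 min
Sat: 7:08 AM–2:56 PM = 7 h 48 min; less 30 min break → 7 h 18 min
Sun: 7:11 AM–4:29 PM = 9 h 18 min; less 30 min break → 8 h 48 min
Fri reg 9 h 0 min / OT 1 h 14 min; Sat reg 7 h 18 min / OT 0 h 0 min; Sun reg 8 h 48 min / OT 0 h 0 min.
Totals: regular 25 h 6 min, overtime 1 h 14 min.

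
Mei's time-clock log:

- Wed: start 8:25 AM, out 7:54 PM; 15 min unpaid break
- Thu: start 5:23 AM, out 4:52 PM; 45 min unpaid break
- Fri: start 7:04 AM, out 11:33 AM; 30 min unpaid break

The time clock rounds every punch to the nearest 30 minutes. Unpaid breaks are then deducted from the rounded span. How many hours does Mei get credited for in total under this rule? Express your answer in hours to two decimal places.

26.00 hours

Wed: in 8:25 AM→8:30 AM, out 7:54 PM→8:00 PM; 11 h 30 min − 15 min = 11 h 15 min
Thu: in 5:23 AM→5:30 AM, out 4:52 PM→5:00 PM; 11 h 30 min − 45 min = 10 h 45 min
Fri: in 7:04 AM→7:00 AM, out 11:33 AM→11:30 AM; 4 h 30 min − 30 min = 4 h 0 min
Total credited: 26 h 0 min.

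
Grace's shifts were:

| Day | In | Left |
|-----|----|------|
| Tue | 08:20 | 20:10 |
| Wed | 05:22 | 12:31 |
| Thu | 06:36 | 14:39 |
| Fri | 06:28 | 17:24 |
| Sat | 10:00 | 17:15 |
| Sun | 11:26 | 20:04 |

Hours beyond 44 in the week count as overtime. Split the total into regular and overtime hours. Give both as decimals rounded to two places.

Regular 44.00 hours, overtime 9.85 hours

Tue: 08:20–20:10 = 11 h 50 min
Wed: 05:22–12:31 = 7 h 9 min
Thu: 06:36–14:39 = 8 h 3 min
Fri: 06:28–17:24 = 10 h 56 min
Sat: 10:00–17:15 = 7 h 15 min
Sun: 11:26–20:04 = 8 h 38 min
Total worked: 53 h 51 min = 53.85 h.
Threshold 44 h → overtime 9 h 51 min, regular 44 h 0 min.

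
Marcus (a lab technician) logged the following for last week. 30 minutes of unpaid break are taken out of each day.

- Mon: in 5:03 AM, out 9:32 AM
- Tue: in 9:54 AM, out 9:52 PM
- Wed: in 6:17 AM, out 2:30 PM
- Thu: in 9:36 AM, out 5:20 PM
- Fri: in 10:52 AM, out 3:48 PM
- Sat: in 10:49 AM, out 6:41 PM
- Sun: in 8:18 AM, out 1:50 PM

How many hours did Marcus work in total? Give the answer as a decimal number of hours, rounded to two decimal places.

47.23 hours

Mon: 5:03 AM–9:32 AM = 4 h 29 min; less 30 min break → 3 h 59 min
Tue: 9:54 AM–9:52 PM = 11 h 58 min; less 30 min break → 11 h 28 min
Wed: 6:17 AM–2:30 PM = 8 h 13 min; less 30 min break → 7 h 43 min
Thu: 9:36 AM–5:20 PM = 7 h 44 min; less 30 min break → 7 h 14 min
Fri: 10:52 AM–3:48 PM = 4 h 56 min; less 30 min break → 4 h 26 min
Sat: 10:49 AM–6:41 PM = 7 h 52 min; less 30 min break → 7 h 22 min
Sun: 8:18 AM–1:50 PM = 5 h 32 min; less 30 min break → 5 h 2 min
Total: 3 h 59 min + 11 h 28 min + 7 h 43 min + 7 h 14 min + 4 h 26 min + 7 h 22 min + 5 h 2 min = 47 h 14 min.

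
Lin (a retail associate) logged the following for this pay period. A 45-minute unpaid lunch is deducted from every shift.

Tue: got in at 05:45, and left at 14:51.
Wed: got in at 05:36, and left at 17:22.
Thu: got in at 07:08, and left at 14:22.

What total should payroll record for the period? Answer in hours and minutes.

25 h 51 min

Tue: 05:45–14:51 = 9 h 6 min; less 45 min break → 8 h 21 min
Wed: 05:36–17:22 = 11 h 46 min; less 45 min break → 11 h 1 min
Thu: 07:08–14:22 = 7 h 14 min; less 45 min break → 6 h 29 min
Total: 8 h 21 min + 11 h 1 min + 6 h 29 min = 25 h 51 min.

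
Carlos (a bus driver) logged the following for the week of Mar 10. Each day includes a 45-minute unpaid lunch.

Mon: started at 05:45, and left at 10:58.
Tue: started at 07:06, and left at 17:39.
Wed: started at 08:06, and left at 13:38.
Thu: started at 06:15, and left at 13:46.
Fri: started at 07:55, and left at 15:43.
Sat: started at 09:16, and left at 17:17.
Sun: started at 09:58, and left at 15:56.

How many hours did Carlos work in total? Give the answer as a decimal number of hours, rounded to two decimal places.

Mon: 05:45–10:58 = 5 h 13 min; less 45 min break → 4 h 28 min
Tue: 07:06–17:39 = 10 h 33 min; less 45 min break → 9 h 48 min
Wed: 08:06–13:38 = 5 h 32 min; less 45 min break → 4 h 47 min
Thu: 06:15–13:46 = 7 h 31 min; less 45 min break → 6 h 46 min
Fri: 07:55–15:43 = 7 h 48 min; less 45 min break → 7 h 3 min
Sat: 09:16–17:17 = 8 h 1 min; less 45 min break → 7 h 16 min
Sun: 09:58–15:56 = 5 h 58 min; less 45 min break → 5 h 13 min
Total: 4 h 28 min + 9 h 48 min + 4 h 47 min + 6 h 46 min + 7 h 3 min + 7 h 16 min + 5 h 13 min = 45 h 21 min.

45.35 hours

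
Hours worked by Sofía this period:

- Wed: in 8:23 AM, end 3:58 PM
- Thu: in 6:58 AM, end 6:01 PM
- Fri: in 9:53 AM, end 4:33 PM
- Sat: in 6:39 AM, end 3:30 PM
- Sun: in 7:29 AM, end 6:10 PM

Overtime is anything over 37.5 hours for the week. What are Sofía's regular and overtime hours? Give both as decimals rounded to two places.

Regular 37.50 hours, overtime 7.33 hours

Wed: 8:23 AM–3:58 PM = 7 h 35 min
Thu: 6:58 AM–6:01 PM = 11 h 3 min
Fri: 9:53 AM–4:33 PM = 6 h 40 min
Sat: 6:39 AM–3:30 PM = 8 h 51 min
Sun: 7:29 AM–6:10 PM = 10 h 41 min
Total worked: 44 h 50 min = 44.83 h.
Threshold 37.5 h → overtime 7 h 20 min, regular 37 h 30 min.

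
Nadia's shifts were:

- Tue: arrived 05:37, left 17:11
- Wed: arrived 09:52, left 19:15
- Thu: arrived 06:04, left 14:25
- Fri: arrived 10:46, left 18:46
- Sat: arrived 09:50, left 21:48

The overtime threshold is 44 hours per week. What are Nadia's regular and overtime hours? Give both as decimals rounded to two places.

Tue: 05:37–17:11 = 11 h 34 min
Wed: 09:52–19:15 = 9 h 23 min
Thu: 06:04–14:25 = 8 h 21 min
Fri: 10:46–18:46 = 8 h 0 min
Sat: 09:50–21:48 = 11 h 58 min
Total worked: 49 h 16 min = 49.27 h.
Threshold 44 h → overtime 5 h 16 min, regular 44 h 0 min.

Regular 44.00 hours, overtime 5.27 hours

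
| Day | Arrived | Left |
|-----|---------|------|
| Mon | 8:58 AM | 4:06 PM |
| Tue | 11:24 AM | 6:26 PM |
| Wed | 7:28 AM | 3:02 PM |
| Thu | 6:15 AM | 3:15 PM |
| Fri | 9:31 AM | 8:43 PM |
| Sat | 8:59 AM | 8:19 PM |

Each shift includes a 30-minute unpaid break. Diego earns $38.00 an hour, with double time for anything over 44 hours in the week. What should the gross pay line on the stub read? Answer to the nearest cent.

Mon: 8:58 AM–4:06 PM = 7 h 8 min; less 30 min break → 6 h 38 min
Tue: 11:24 AM–6:26 PM = 7 h 2 min; less 30 min break → 6 h 32 min
Wed: 7:28 AM–3:02 PM = 7 h 34 min; less 30 min break → 7 h 4 min
Thu: 6:15 AM–3:15 PM = 9 h 0 min; less 30 min break → 8 h 30 min
Fri: 9:31 AM–8:43 PM = 11 h 12 min; less 30 min break → 10 h 42 min
Sat: 8:59 AM–8:19 PM = 11 h 20 min; less 30 min break → 10 h 50 min
Total worked: 50 h 16 min = 3016 min.
Regular 44 h 0 min = 2640 min at $38.00/h; overtime 6 h 16 min = 376 min at $76.00/h.
Pay = (2640 × $38.00 + 376 × $76.00) ÷ 60 = $2148.27.

$2148.27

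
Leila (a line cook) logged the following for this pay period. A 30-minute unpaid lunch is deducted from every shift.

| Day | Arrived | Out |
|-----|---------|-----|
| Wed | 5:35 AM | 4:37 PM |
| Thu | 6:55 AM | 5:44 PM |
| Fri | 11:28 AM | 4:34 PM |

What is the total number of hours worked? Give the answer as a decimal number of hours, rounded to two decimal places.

Wed: 5:35 AM–4:37 PM = 11 h 2 min; less 30 min break → 10 h 32 min
Thu: 6:55 AM–5:44 PM = 10 h 49 min; less 30 min break → 10 h 19 min
Fri: 11:28 AM–4:34 PM = 5 h 6 min; less 30 min break → 4 h 36 min
Total: 10 h 32 min + 10 h 19 min + 4 h 36 min = 25 h 27 min.

25.45 hours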